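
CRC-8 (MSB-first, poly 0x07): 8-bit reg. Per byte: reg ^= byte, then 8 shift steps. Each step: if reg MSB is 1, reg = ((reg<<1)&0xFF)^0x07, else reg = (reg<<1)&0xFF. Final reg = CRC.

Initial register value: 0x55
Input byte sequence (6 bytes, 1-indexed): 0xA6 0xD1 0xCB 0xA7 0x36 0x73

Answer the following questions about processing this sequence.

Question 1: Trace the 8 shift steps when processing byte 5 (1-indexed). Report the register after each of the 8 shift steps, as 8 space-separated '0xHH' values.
Answer: 0x9A 0x33 0x66 0xCC 0x9F 0x39 0x72 0xE4

Derivation:
After byte 1 (0xA6): reg=0xD7
After byte 2 (0xD1): reg=0x12
After byte 3 (0xCB): reg=0x01
After byte 4 (0xA7): reg=0x7B
Register before byte 5: 0x7B
After XOR with byte 0x36: 0x4D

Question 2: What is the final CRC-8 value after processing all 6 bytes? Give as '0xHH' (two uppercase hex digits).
Answer: 0xEC

Derivation:
After byte 1 (0xA6): reg=0xD7
After byte 2 (0xD1): reg=0x12
After byte 3 (0xCB): reg=0x01
After byte 4 (0xA7): reg=0x7B
After byte 5 (0x36): reg=0xE4
After byte 6 (0x73): reg=0xEC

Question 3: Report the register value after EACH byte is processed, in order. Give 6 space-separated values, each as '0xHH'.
0xD7 0x12 0x01 0x7B 0xE4 0xEC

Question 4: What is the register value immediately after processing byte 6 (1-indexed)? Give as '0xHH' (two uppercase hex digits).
Answer: 0xEC

Derivation:
After byte 1 (0xA6): reg=0xD7
After byte 2 (0xD1): reg=0x12
After byte 3 (0xCB): reg=0x01
After byte 4 (0xA7): reg=0x7B
After byte 5 (0x36): reg=0xE4
After byte 6 (0x73): reg=0xEC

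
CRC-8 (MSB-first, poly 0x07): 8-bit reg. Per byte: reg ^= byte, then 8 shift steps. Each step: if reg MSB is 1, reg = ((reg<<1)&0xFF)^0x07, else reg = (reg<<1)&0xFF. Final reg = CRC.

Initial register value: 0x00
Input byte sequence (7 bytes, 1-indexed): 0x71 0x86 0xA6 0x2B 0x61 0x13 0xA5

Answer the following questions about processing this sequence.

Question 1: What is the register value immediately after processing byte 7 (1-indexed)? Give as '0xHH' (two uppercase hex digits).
After byte 1 (0x71): reg=0x50
After byte 2 (0x86): reg=0x2C
After byte 3 (0xA6): reg=0xBF
After byte 4 (0x2B): reg=0xE5
After byte 5 (0x61): reg=0x95
After byte 6 (0x13): reg=0x9B
After byte 7 (0xA5): reg=0xBA

Answer: 0xBA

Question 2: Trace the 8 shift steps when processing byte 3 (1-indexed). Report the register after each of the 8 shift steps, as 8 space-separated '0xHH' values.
After byte 1 (0x71): reg=0x50
After byte 2 (0x86): reg=0x2C
Register before byte 3: 0x2C
After XOR with byte 0xA6: 0x8A

Answer: 0x13 0x26 0x4C 0x98 0x37 0x6E 0xDC 0xBF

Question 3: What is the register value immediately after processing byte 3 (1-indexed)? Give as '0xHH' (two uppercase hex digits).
After byte 1 (0x71): reg=0x50
After byte 2 (0x86): reg=0x2C
After byte 3 (0xA6): reg=0xBF

Answer: 0xBF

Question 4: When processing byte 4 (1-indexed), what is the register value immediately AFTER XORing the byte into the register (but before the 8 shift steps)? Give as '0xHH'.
Answer: 0x94

Derivation:
Register before byte 4: 0xBF
Byte 4: 0x2B
0xBF XOR 0x2B = 0x94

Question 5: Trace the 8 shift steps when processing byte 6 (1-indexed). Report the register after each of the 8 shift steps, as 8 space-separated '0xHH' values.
After byte 1 (0x71): reg=0x50
After byte 2 (0x86): reg=0x2C
After byte 3 (0xA6): reg=0xBF
After byte 4 (0x2B): reg=0xE5
After byte 5 (0x61): reg=0x95
Register before byte 6: 0x95
After XOR with byte 0x13: 0x86

Answer: 0x0B 0x16 0x2C 0x58 0xB0 0x67 0xCE 0x9B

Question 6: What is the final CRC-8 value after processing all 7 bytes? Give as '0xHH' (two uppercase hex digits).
After byte 1 (0x71): reg=0x50
After byte 2 (0x86): reg=0x2C
After byte 3 (0xA6): reg=0xBF
After byte 4 (0x2B): reg=0xE5
After byte 5 (0x61): reg=0x95
After byte 6 (0x13): reg=0x9B
After byte 7 (0xA5): reg=0xBA

Answer: 0xBA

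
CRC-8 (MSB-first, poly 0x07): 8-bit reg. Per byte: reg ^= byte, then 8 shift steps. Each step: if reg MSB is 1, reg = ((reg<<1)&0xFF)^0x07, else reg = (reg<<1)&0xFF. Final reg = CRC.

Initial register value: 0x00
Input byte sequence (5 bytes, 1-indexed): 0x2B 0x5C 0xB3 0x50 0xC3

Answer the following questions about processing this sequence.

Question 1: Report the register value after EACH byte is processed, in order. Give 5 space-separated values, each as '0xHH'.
0xD1 0xAA 0x4F 0x5D 0xD3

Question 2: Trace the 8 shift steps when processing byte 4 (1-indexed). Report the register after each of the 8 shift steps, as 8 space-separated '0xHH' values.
Answer: 0x3E 0x7C 0xF8 0xF7 0xE9 0xD5 0xAD 0x5D

Derivation:
After byte 1 (0x2B): reg=0xD1
After byte 2 (0x5C): reg=0xAA
After byte 3 (0xB3): reg=0x4F
Register before byte 4: 0x4F
After XOR with byte 0x50: 0x1F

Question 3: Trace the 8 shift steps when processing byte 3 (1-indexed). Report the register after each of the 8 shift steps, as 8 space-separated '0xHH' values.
After byte 1 (0x2B): reg=0xD1
After byte 2 (0x5C): reg=0xAA
Register before byte 3: 0xAA
After XOR with byte 0xB3: 0x19

Answer: 0x32 0x64 0xC8 0x97 0x29 0x52 0xA4 0x4F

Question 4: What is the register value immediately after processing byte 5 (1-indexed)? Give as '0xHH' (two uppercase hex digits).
After byte 1 (0x2B): reg=0xD1
After byte 2 (0x5C): reg=0xAA
After byte 3 (0xB3): reg=0x4F
After byte 4 (0x50): reg=0x5D
After byte 5 (0xC3): reg=0xD3

Answer: 0xD3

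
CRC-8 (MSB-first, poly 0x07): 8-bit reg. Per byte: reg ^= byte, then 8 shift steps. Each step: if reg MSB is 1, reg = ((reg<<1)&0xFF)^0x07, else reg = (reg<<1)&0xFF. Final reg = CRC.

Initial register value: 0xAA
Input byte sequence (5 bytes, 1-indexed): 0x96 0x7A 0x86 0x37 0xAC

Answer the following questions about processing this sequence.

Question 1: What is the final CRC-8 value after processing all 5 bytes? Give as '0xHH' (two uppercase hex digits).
Answer: 0xC7

Derivation:
After byte 1 (0x96): reg=0xB4
After byte 2 (0x7A): reg=0x64
After byte 3 (0x86): reg=0xA0
After byte 4 (0x37): reg=0xEC
After byte 5 (0xAC): reg=0xC7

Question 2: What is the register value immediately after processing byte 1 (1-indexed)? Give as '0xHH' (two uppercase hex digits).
Answer: 0xB4

Derivation:
After byte 1 (0x96): reg=0xB4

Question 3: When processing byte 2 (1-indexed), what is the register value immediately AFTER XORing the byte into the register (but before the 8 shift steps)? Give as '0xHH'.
Answer: 0xCE

Derivation:
Register before byte 2: 0xB4
Byte 2: 0x7A
0xB4 XOR 0x7A = 0xCE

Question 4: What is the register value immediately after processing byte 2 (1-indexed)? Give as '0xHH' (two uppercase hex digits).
Answer: 0x64

Derivation:
After byte 1 (0x96): reg=0xB4
After byte 2 (0x7A): reg=0x64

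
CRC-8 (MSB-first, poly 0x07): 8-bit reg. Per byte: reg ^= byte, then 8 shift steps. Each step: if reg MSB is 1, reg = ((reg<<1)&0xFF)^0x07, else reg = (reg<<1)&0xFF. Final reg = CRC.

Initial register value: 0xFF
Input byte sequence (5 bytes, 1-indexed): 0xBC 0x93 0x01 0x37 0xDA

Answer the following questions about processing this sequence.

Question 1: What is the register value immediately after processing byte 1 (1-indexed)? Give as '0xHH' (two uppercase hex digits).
Answer: 0xCE

Derivation:
After byte 1 (0xBC): reg=0xCE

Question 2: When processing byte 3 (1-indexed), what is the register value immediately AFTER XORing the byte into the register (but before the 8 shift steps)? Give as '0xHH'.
Answer: 0x95

Derivation:
Register before byte 3: 0x94
Byte 3: 0x01
0x94 XOR 0x01 = 0x95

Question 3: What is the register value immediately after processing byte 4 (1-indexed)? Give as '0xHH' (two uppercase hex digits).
Answer: 0x25

Derivation:
After byte 1 (0xBC): reg=0xCE
After byte 2 (0x93): reg=0x94
After byte 3 (0x01): reg=0xE2
After byte 4 (0x37): reg=0x25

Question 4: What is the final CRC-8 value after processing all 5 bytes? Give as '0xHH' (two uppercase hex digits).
After byte 1 (0xBC): reg=0xCE
After byte 2 (0x93): reg=0x94
After byte 3 (0x01): reg=0xE2
After byte 4 (0x37): reg=0x25
After byte 5 (0xDA): reg=0xF3

Answer: 0xF3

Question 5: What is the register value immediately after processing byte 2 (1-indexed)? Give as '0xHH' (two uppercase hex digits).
After byte 1 (0xBC): reg=0xCE
After byte 2 (0x93): reg=0x94

Answer: 0x94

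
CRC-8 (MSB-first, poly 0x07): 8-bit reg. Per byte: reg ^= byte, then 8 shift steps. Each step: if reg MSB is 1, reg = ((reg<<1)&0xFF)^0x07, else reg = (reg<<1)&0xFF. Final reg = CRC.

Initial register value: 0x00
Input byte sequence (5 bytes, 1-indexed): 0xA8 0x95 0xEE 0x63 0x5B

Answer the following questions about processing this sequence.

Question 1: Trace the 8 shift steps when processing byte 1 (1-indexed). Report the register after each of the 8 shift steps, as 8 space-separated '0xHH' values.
Answer: 0x57 0xAE 0x5B 0xB6 0x6B 0xD6 0xAB 0x51

Derivation:
Register before byte 1: 0x00
After XOR with byte 0xA8: 0xA8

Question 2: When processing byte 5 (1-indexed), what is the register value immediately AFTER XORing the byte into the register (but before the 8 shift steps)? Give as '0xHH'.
Register before byte 5: 0x9D
Byte 5: 0x5B
0x9D XOR 0x5B = 0xC6

Answer: 0xC6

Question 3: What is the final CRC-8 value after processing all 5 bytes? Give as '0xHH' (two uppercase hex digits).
After byte 1 (0xA8): reg=0x51
After byte 2 (0x95): reg=0x52
After byte 3 (0xEE): reg=0x3D
After byte 4 (0x63): reg=0x9D
After byte 5 (0x5B): reg=0x5C

Answer: 0x5C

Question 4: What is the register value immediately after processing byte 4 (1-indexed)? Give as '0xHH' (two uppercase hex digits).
Answer: 0x9D

Derivation:
After byte 1 (0xA8): reg=0x51
After byte 2 (0x95): reg=0x52
After byte 3 (0xEE): reg=0x3D
After byte 4 (0x63): reg=0x9D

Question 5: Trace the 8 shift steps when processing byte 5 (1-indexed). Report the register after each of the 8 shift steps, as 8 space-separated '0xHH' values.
After byte 1 (0xA8): reg=0x51
After byte 2 (0x95): reg=0x52
After byte 3 (0xEE): reg=0x3D
After byte 4 (0x63): reg=0x9D
Register before byte 5: 0x9D
After XOR with byte 0x5B: 0xC6

Answer: 0x8B 0x11 0x22 0x44 0x88 0x17 0x2E 0x5C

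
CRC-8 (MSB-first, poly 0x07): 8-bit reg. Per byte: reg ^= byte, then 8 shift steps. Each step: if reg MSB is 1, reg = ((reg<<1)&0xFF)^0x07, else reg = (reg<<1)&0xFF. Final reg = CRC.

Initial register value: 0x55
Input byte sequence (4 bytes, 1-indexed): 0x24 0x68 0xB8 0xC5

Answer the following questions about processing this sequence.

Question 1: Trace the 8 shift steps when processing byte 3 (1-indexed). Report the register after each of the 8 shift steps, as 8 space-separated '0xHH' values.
After byte 1 (0x24): reg=0x50
After byte 2 (0x68): reg=0xA8
Register before byte 3: 0xA8
After XOR with byte 0xB8: 0x10

Answer: 0x20 0x40 0x80 0x07 0x0E 0x1C 0x38 0x70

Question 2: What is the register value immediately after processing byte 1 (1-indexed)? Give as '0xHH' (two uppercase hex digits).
After byte 1 (0x24): reg=0x50

Answer: 0x50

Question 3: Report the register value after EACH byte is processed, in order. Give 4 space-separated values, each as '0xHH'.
0x50 0xA8 0x70 0x02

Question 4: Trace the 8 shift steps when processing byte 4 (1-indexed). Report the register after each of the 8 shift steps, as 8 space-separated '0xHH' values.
Answer: 0x6D 0xDA 0xB3 0x61 0xC2 0x83 0x01 0x02

Derivation:
After byte 1 (0x24): reg=0x50
After byte 2 (0x68): reg=0xA8
After byte 3 (0xB8): reg=0x70
Register before byte 4: 0x70
After XOR with byte 0xC5: 0xB5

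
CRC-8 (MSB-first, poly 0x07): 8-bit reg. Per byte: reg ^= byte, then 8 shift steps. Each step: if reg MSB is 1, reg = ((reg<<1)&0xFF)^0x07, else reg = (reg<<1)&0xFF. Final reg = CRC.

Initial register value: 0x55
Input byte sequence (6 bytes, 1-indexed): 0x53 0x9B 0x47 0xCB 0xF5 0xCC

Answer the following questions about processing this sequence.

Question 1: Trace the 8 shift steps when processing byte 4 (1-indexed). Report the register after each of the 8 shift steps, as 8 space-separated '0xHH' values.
After byte 1 (0x53): reg=0x12
After byte 2 (0x9B): reg=0xB6
After byte 3 (0x47): reg=0xD9
Register before byte 4: 0xD9
After XOR with byte 0xCB: 0x12

Answer: 0x24 0x48 0x90 0x27 0x4E 0x9C 0x3F 0x7E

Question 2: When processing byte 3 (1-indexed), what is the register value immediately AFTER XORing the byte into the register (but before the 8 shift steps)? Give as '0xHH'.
Register before byte 3: 0xB6
Byte 3: 0x47
0xB6 XOR 0x47 = 0xF1

Answer: 0xF1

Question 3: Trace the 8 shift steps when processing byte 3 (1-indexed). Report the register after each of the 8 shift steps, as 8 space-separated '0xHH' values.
Answer: 0xE5 0xCD 0x9D 0x3D 0x7A 0xF4 0xEF 0xD9

Derivation:
After byte 1 (0x53): reg=0x12
After byte 2 (0x9B): reg=0xB6
Register before byte 3: 0xB6
After XOR with byte 0x47: 0xF1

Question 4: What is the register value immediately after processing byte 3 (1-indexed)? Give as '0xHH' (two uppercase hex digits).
Answer: 0xD9

Derivation:
After byte 1 (0x53): reg=0x12
After byte 2 (0x9B): reg=0xB6
After byte 3 (0x47): reg=0xD9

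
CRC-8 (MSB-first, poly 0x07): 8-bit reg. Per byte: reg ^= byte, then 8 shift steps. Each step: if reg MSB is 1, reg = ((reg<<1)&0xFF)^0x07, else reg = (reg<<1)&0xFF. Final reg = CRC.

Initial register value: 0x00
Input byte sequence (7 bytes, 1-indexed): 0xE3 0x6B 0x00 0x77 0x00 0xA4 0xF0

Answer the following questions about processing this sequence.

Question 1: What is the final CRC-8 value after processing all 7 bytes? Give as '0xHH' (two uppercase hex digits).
After byte 1 (0xE3): reg=0xA7
After byte 2 (0x6B): reg=0x6A
After byte 3 (0x00): reg=0x11
After byte 4 (0x77): reg=0x35
After byte 5 (0x00): reg=0x8B
After byte 6 (0xA4): reg=0xCD
After byte 7 (0xF0): reg=0xB3

Answer: 0xB3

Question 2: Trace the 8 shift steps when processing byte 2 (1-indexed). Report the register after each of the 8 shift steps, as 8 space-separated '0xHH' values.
Answer: 0x9F 0x39 0x72 0xE4 0xCF 0x99 0x35 0x6A

Derivation:
After byte 1 (0xE3): reg=0xA7
Register before byte 2: 0xA7
After XOR with byte 0x6B: 0xCC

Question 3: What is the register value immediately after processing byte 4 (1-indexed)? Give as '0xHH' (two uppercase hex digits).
After byte 1 (0xE3): reg=0xA7
After byte 2 (0x6B): reg=0x6A
After byte 3 (0x00): reg=0x11
After byte 4 (0x77): reg=0x35

Answer: 0x35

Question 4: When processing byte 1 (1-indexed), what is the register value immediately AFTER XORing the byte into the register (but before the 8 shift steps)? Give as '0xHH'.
Register before byte 1: 0x00
Byte 1: 0xE3
0x00 XOR 0xE3 = 0xE3

Answer: 0xE3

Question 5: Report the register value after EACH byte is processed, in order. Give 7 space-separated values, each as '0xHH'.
0xA7 0x6A 0x11 0x35 0x8B 0xCD 0xB3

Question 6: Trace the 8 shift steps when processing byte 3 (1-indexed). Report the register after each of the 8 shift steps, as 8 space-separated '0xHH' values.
After byte 1 (0xE3): reg=0xA7
After byte 2 (0x6B): reg=0x6A
Register before byte 3: 0x6A
After XOR with byte 0x00: 0x6A

Answer: 0xD4 0xAF 0x59 0xB2 0x63 0xC6 0x8B 0x11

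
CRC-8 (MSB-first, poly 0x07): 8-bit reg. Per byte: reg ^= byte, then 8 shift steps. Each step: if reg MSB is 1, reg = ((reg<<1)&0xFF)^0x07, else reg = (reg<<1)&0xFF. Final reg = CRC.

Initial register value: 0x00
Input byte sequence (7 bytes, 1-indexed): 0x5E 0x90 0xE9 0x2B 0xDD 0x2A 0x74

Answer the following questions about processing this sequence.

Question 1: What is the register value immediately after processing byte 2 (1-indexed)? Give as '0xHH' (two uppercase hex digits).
Answer: 0x23

Derivation:
After byte 1 (0x5E): reg=0x9D
After byte 2 (0x90): reg=0x23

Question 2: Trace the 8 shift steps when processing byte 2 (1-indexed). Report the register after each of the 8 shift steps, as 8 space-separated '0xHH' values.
Answer: 0x1A 0x34 0x68 0xD0 0xA7 0x49 0x92 0x23

Derivation:
After byte 1 (0x5E): reg=0x9D
Register before byte 2: 0x9D
After XOR with byte 0x90: 0x0D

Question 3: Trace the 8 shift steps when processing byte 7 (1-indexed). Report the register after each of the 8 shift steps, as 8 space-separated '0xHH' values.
After byte 1 (0x5E): reg=0x9D
After byte 2 (0x90): reg=0x23
After byte 3 (0xE9): reg=0x78
After byte 4 (0x2B): reg=0xBE
After byte 5 (0xDD): reg=0x2E
After byte 6 (0x2A): reg=0x1C
Register before byte 7: 0x1C
After XOR with byte 0x74: 0x68

Answer: 0xD0 0xA7 0x49 0x92 0x23 0x46 0x8C 0x1F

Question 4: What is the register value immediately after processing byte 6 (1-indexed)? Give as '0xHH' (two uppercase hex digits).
Answer: 0x1C

Derivation:
After byte 1 (0x5E): reg=0x9D
After byte 2 (0x90): reg=0x23
After byte 3 (0xE9): reg=0x78
After byte 4 (0x2B): reg=0xBE
After byte 5 (0xDD): reg=0x2E
After byte 6 (0x2A): reg=0x1C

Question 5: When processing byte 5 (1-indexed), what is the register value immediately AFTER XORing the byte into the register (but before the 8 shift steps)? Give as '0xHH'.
Answer: 0x63

Derivation:
Register before byte 5: 0xBE
Byte 5: 0xDD
0xBE XOR 0xDD = 0x63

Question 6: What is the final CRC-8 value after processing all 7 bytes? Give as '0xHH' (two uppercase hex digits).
Answer: 0x1F

Derivation:
After byte 1 (0x5E): reg=0x9D
After byte 2 (0x90): reg=0x23
After byte 3 (0xE9): reg=0x78
After byte 4 (0x2B): reg=0xBE
After byte 5 (0xDD): reg=0x2E
After byte 6 (0x2A): reg=0x1C
After byte 7 (0x74): reg=0x1F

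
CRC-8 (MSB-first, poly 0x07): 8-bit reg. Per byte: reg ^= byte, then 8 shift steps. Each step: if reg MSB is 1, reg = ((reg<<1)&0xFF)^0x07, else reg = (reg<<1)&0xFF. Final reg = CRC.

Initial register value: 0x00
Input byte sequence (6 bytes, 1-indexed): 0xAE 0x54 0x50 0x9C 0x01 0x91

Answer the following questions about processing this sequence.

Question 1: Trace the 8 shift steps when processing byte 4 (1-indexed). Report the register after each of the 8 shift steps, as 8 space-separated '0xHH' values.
Answer: 0x2E 0x5C 0xB8 0x77 0xEE 0xDB 0xB1 0x65

Derivation:
After byte 1 (0xAE): reg=0x43
After byte 2 (0x54): reg=0x65
After byte 3 (0x50): reg=0x8B
Register before byte 4: 0x8B
After XOR with byte 0x9C: 0x17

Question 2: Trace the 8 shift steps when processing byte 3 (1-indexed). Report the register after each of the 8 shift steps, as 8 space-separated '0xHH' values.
Answer: 0x6A 0xD4 0xAF 0x59 0xB2 0x63 0xC6 0x8B

Derivation:
After byte 1 (0xAE): reg=0x43
After byte 2 (0x54): reg=0x65
Register before byte 3: 0x65
After XOR with byte 0x50: 0x35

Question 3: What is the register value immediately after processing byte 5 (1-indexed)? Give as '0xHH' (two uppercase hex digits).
Answer: 0x3B

Derivation:
After byte 1 (0xAE): reg=0x43
After byte 2 (0x54): reg=0x65
After byte 3 (0x50): reg=0x8B
After byte 4 (0x9C): reg=0x65
After byte 5 (0x01): reg=0x3B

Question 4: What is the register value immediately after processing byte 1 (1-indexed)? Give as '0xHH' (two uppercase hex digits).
Answer: 0x43

Derivation:
After byte 1 (0xAE): reg=0x43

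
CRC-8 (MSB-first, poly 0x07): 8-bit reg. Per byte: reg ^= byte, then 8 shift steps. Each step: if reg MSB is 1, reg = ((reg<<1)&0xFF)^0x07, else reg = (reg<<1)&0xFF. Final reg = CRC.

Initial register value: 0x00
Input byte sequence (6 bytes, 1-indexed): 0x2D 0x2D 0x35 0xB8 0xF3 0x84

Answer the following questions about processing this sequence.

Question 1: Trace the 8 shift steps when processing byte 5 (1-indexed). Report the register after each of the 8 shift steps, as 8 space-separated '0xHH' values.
After byte 1 (0x2D): reg=0xC3
After byte 2 (0x2D): reg=0x84
After byte 3 (0x35): reg=0x1E
After byte 4 (0xB8): reg=0x7B
Register before byte 5: 0x7B
After XOR with byte 0xF3: 0x88

Answer: 0x17 0x2E 0x5C 0xB8 0x77 0xEE 0xDB 0xB1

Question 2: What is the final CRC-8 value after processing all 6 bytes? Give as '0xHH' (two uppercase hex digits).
After byte 1 (0x2D): reg=0xC3
After byte 2 (0x2D): reg=0x84
After byte 3 (0x35): reg=0x1E
After byte 4 (0xB8): reg=0x7B
After byte 5 (0xF3): reg=0xB1
After byte 6 (0x84): reg=0x8B

Answer: 0x8B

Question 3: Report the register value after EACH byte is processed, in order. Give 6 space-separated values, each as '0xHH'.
0xC3 0x84 0x1E 0x7B 0xB1 0x8B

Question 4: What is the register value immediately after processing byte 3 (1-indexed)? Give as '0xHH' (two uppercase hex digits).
Answer: 0x1E

Derivation:
After byte 1 (0x2D): reg=0xC3
After byte 2 (0x2D): reg=0x84
After byte 3 (0x35): reg=0x1E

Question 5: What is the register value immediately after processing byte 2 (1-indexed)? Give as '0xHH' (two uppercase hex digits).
After byte 1 (0x2D): reg=0xC3
After byte 2 (0x2D): reg=0x84

Answer: 0x84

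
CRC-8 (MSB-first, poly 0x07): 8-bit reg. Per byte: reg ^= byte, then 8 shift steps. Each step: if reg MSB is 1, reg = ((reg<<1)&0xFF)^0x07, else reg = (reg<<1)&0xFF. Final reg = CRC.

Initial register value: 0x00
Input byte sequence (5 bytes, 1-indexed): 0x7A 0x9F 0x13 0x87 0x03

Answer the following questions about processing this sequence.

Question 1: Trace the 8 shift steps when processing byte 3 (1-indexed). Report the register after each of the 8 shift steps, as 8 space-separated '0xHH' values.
Answer: 0xC9 0x95 0x2D 0x5A 0xB4 0x6F 0xDE 0xBB

Derivation:
After byte 1 (0x7A): reg=0x61
After byte 2 (0x9F): reg=0xF4
Register before byte 3: 0xF4
After XOR with byte 0x13: 0xE7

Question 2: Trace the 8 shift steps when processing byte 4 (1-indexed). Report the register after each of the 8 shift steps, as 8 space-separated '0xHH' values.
Answer: 0x78 0xF0 0xE7 0xC9 0x95 0x2D 0x5A 0xB4

Derivation:
After byte 1 (0x7A): reg=0x61
After byte 2 (0x9F): reg=0xF4
After byte 3 (0x13): reg=0xBB
Register before byte 4: 0xBB
After XOR with byte 0x87: 0x3C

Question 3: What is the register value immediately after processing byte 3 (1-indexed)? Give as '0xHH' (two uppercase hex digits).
After byte 1 (0x7A): reg=0x61
After byte 2 (0x9F): reg=0xF4
After byte 3 (0x13): reg=0xBB

Answer: 0xBB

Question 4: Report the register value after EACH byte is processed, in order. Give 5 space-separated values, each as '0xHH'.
0x61 0xF4 0xBB 0xB4 0x0C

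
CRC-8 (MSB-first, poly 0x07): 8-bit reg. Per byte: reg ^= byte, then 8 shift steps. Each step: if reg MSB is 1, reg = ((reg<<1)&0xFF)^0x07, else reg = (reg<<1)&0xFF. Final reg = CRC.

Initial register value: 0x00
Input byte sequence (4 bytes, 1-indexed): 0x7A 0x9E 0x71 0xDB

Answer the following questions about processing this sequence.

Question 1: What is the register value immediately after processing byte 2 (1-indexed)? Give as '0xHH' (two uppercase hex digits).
After byte 1 (0x7A): reg=0x61
After byte 2 (0x9E): reg=0xF3

Answer: 0xF3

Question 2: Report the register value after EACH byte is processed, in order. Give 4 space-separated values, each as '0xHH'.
0x61 0xF3 0x87 0x93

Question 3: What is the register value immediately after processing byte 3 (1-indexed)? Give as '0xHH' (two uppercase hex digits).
After byte 1 (0x7A): reg=0x61
After byte 2 (0x9E): reg=0xF3
After byte 3 (0x71): reg=0x87

Answer: 0x87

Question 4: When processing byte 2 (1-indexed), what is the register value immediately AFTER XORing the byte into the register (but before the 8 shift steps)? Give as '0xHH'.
Answer: 0xFF

Derivation:
Register before byte 2: 0x61
Byte 2: 0x9E
0x61 XOR 0x9E = 0xFF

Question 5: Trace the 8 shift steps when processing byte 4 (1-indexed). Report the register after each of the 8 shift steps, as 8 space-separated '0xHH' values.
After byte 1 (0x7A): reg=0x61
After byte 2 (0x9E): reg=0xF3
After byte 3 (0x71): reg=0x87
Register before byte 4: 0x87
After XOR with byte 0xDB: 0x5C

Answer: 0xB8 0x77 0xEE 0xDB 0xB1 0x65 0xCA 0x93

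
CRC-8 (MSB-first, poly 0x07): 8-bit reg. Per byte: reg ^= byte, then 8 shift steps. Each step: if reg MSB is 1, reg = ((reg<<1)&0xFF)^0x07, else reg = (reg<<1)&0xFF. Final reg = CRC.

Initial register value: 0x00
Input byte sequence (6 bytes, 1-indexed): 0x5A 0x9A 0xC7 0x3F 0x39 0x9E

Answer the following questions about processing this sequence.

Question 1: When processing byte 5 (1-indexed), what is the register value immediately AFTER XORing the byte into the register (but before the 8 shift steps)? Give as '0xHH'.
Register before byte 5: 0x75
Byte 5: 0x39
0x75 XOR 0x39 = 0x4C

Answer: 0x4C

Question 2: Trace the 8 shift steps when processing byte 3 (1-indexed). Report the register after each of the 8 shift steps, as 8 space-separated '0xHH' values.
After byte 1 (0x5A): reg=0x81
After byte 2 (0x9A): reg=0x41
Register before byte 3: 0x41
After XOR with byte 0xC7: 0x86

Answer: 0x0B 0x16 0x2C 0x58 0xB0 0x67 0xCE 0x9B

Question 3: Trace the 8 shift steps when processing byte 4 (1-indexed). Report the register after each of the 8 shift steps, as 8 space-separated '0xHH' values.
After byte 1 (0x5A): reg=0x81
After byte 2 (0x9A): reg=0x41
After byte 3 (0xC7): reg=0x9B
Register before byte 4: 0x9B
After XOR with byte 0x3F: 0xA4

Answer: 0x4F 0x9E 0x3B 0x76 0xEC 0xDF 0xB9 0x75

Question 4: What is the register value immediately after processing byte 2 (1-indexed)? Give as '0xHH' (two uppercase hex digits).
Answer: 0x41

Derivation:
After byte 1 (0x5A): reg=0x81
After byte 2 (0x9A): reg=0x41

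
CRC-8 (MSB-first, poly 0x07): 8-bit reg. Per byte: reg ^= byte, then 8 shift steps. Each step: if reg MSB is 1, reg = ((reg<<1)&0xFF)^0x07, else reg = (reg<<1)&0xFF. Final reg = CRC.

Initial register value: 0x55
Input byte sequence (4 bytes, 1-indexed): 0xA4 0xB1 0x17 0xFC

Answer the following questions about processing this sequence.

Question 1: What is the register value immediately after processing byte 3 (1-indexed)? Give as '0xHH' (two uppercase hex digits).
After byte 1 (0xA4): reg=0xD9
After byte 2 (0xB1): reg=0x1F
After byte 3 (0x17): reg=0x38

Answer: 0x38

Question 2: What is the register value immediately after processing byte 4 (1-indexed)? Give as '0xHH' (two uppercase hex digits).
Answer: 0x52

Derivation:
After byte 1 (0xA4): reg=0xD9
After byte 2 (0xB1): reg=0x1F
After byte 3 (0x17): reg=0x38
After byte 4 (0xFC): reg=0x52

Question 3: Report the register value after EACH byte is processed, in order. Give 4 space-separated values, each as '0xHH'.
0xD9 0x1F 0x38 0x52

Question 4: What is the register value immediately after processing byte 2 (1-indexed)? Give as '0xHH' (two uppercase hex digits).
After byte 1 (0xA4): reg=0xD9
After byte 2 (0xB1): reg=0x1F

Answer: 0x1F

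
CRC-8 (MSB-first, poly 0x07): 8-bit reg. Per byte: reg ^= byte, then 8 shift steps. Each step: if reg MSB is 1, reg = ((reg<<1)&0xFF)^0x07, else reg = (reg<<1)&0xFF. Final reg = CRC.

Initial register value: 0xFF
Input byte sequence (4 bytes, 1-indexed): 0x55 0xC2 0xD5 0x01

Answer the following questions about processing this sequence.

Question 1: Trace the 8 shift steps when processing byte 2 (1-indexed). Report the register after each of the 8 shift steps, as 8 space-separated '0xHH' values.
After byte 1 (0x55): reg=0x5F
Register before byte 2: 0x5F
After XOR with byte 0xC2: 0x9D

Answer: 0x3D 0x7A 0xF4 0xEF 0xD9 0xB5 0x6D 0xDA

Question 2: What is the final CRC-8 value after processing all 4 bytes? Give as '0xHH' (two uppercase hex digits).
After byte 1 (0x55): reg=0x5F
After byte 2 (0xC2): reg=0xDA
After byte 3 (0xD5): reg=0x2D
After byte 4 (0x01): reg=0xC4

Answer: 0xC4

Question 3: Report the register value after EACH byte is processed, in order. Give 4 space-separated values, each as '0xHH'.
0x5F 0xDA 0x2D 0xC4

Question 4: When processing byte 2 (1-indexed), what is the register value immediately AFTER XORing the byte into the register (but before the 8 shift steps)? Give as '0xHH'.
Answer: 0x9D

Derivation:
Register before byte 2: 0x5F
Byte 2: 0xC2
0x5F XOR 0xC2 = 0x9D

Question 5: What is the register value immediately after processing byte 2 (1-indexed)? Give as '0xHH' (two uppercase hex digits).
Answer: 0xDA

Derivation:
After byte 1 (0x55): reg=0x5F
After byte 2 (0xC2): reg=0xDA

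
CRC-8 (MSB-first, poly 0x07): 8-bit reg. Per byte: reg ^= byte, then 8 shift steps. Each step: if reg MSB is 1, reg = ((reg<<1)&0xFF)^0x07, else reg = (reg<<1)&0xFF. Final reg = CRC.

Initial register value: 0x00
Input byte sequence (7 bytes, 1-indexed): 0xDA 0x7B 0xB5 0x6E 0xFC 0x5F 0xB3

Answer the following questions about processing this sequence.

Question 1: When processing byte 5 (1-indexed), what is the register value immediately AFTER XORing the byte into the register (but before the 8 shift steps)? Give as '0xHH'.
Answer: 0x25

Derivation:
Register before byte 5: 0xD9
Byte 5: 0xFC
0xD9 XOR 0xFC = 0x25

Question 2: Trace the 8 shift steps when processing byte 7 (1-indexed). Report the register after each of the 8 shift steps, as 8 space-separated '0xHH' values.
After byte 1 (0xDA): reg=0x08
After byte 2 (0x7B): reg=0x5E
After byte 3 (0xB5): reg=0x9F
After byte 4 (0x6E): reg=0xD9
After byte 5 (0xFC): reg=0xFB
After byte 6 (0x5F): reg=0x75
Register before byte 7: 0x75
After XOR with byte 0xB3: 0xC6

Answer: 0x8B 0x11 0x22 0x44 0x88 0x17 0x2E 0x5C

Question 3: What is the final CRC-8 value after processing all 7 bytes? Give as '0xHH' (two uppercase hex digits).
Answer: 0x5C

Derivation:
After byte 1 (0xDA): reg=0x08
After byte 2 (0x7B): reg=0x5E
After byte 3 (0xB5): reg=0x9F
After byte 4 (0x6E): reg=0xD9
After byte 5 (0xFC): reg=0xFB
After byte 6 (0x5F): reg=0x75
After byte 7 (0xB3): reg=0x5C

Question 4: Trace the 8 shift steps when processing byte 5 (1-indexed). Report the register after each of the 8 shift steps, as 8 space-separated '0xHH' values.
After byte 1 (0xDA): reg=0x08
After byte 2 (0x7B): reg=0x5E
After byte 3 (0xB5): reg=0x9F
After byte 4 (0x6E): reg=0xD9
Register before byte 5: 0xD9
After XOR with byte 0xFC: 0x25

Answer: 0x4A 0x94 0x2F 0x5E 0xBC 0x7F 0xFE 0xFB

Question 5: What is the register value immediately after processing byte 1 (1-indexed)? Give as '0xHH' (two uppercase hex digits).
After byte 1 (0xDA): reg=0x08

Answer: 0x08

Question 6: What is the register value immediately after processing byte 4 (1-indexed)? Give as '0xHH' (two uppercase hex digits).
After byte 1 (0xDA): reg=0x08
After byte 2 (0x7B): reg=0x5E
After byte 3 (0xB5): reg=0x9F
After byte 4 (0x6E): reg=0xD9

Answer: 0xD9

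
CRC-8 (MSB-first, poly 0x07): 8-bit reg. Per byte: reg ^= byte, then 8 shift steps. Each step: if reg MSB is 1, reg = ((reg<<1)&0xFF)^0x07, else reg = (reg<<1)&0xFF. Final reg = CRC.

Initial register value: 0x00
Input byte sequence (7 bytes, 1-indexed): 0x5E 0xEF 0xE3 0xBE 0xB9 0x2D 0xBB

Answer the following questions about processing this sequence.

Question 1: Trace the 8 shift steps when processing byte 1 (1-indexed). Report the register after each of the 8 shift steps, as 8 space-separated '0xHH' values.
Register before byte 1: 0x00
After XOR with byte 0x5E: 0x5E

Answer: 0xBC 0x7F 0xFE 0xFB 0xF1 0xE5 0xCD 0x9D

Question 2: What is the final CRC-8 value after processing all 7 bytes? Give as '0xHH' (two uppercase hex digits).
After byte 1 (0x5E): reg=0x9D
After byte 2 (0xEF): reg=0x59
After byte 3 (0xE3): reg=0x2F
After byte 4 (0xBE): reg=0xFE
After byte 5 (0xB9): reg=0xD2
After byte 6 (0x2D): reg=0xF3
After byte 7 (0xBB): reg=0xFF

Answer: 0xFF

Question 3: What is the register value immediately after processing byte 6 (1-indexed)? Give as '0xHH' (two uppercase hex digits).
After byte 1 (0x5E): reg=0x9D
After byte 2 (0xEF): reg=0x59
After byte 3 (0xE3): reg=0x2F
After byte 4 (0xBE): reg=0xFE
After byte 5 (0xB9): reg=0xD2
After byte 6 (0x2D): reg=0xF3

Answer: 0xF3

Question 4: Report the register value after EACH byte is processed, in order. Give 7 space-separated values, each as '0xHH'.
0x9D 0x59 0x2F 0xFE 0xD2 0xF3 0xFF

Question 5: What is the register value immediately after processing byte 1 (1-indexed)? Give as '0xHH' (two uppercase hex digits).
After byte 1 (0x5E): reg=0x9D

Answer: 0x9D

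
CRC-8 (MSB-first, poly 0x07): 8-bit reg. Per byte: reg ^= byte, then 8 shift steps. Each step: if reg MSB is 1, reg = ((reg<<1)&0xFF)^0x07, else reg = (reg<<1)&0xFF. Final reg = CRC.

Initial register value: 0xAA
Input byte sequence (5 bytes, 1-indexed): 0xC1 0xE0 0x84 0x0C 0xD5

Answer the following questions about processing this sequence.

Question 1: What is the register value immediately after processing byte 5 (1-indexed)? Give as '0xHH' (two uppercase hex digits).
Answer: 0x0E

Derivation:
After byte 1 (0xC1): reg=0x16
After byte 2 (0xE0): reg=0xCC
After byte 3 (0x84): reg=0xFF
After byte 4 (0x0C): reg=0xD7
After byte 5 (0xD5): reg=0x0E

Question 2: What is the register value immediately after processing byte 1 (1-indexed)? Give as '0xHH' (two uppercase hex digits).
After byte 1 (0xC1): reg=0x16

Answer: 0x16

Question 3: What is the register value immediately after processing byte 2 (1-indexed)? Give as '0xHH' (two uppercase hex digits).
Answer: 0xCC

Derivation:
After byte 1 (0xC1): reg=0x16
After byte 2 (0xE0): reg=0xCC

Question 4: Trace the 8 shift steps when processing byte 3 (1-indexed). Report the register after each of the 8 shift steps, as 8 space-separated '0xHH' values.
After byte 1 (0xC1): reg=0x16
After byte 2 (0xE0): reg=0xCC
Register before byte 3: 0xCC
After XOR with byte 0x84: 0x48

Answer: 0x90 0x27 0x4E 0x9C 0x3F 0x7E 0xFC 0xFF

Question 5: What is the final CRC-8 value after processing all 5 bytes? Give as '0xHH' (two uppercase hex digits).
After byte 1 (0xC1): reg=0x16
After byte 2 (0xE0): reg=0xCC
After byte 3 (0x84): reg=0xFF
After byte 4 (0x0C): reg=0xD7
After byte 5 (0xD5): reg=0x0E

Answer: 0x0E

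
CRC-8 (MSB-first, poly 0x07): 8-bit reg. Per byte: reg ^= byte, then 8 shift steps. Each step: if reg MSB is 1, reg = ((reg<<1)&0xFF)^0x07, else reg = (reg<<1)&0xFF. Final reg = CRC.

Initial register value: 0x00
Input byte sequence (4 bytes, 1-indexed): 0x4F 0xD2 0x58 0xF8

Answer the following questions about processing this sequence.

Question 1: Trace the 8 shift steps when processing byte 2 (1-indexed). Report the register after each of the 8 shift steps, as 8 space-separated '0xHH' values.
After byte 1 (0x4F): reg=0xEA
Register before byte 2: 0xEA
After XOR with byte 0xD2: 0x38

Answer: 0x70 0xE0 0xC7 0x89 0x15 0x2A 0x54 0xA8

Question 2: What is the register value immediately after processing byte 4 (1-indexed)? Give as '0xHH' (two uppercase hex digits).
After byte 1 (0x4F): reg=0xEA
After byte 2 (0xD2): reg=0xA8
After byte 3 (0x58): reg=0xDE
After byte 4 (0xF8): reg=0xF2

Answer: 0xF2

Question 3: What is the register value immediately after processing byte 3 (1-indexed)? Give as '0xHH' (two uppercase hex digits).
Answer: 0xDE

Derivation:
After byte 1 (0x4F): reg=0xEA
After byte 2 (0xD2): reg=0xA8
After byte 3 (0x58): reg=0xDE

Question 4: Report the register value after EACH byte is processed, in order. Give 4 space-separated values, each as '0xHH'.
0xEA 0xA8 0xDE 0xF2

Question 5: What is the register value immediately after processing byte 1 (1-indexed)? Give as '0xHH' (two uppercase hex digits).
After byte 1 (0x4F): reg=0xEA

Answer: 0xEA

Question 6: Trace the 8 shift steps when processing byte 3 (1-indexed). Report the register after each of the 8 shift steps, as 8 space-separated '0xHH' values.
Answer: 0xE7 0xC9 0x95 0x2D 0x5A 0xB4 0x6F 0xDE

Derivation:
After byte 1 (0x4F): reg=0xEA
After byte 2 (0xD2): reg=0xA8
Register before byte 3: 0xA8
After XOR with byte 0x58: 0xF0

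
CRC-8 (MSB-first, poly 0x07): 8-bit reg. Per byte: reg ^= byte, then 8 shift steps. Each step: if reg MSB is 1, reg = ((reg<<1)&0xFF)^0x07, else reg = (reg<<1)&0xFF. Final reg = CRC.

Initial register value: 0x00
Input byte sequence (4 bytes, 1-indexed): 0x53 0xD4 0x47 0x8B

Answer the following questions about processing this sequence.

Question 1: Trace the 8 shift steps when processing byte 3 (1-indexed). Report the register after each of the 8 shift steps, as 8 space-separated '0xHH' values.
Answer: 0xAC 0x5F 0xBE 0x7B 0xF6 0xEB 0xD1 0xA5

Derivation:
After byte 1 (0x53): reg=0xBE
After byte 2 (0xD4): reg=0x11
Register before byte 3: 0x11
After XOR with byte 0x47: 0x56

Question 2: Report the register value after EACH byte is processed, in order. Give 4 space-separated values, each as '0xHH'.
0xBE 0x11 0xA5 0xCA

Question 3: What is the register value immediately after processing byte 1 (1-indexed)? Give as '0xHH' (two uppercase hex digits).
After byte 1 (0x53): reg=0xBE

Answer: 0xBE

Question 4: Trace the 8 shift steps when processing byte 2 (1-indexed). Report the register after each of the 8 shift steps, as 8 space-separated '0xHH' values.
Answer: 0xD4 0xAF 0x59 0xB2 0x63 0xC6 0x8B 0x11

Derivation:
After byte 1 (0x53): reg=0xBE
Register before byte 2: 0xBE
After XOR with byte 0xD4: 0x6A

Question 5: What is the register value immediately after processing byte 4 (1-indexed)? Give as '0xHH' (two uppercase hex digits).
Answer: 0xCA

Derivation:
After byte 1 (0x53): reg=0xBE
After byte 2 (0xD4): reg=0x11
After byte 3 (0x47): reg=0xA5
After byte 4 (0x8B): reg=0xCA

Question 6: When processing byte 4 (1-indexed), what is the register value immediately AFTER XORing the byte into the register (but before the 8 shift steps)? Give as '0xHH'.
Register before byte 4: 0xA5
Byte 4: 0x8B
0xA5 XOR 0x8B = 0x2E

Answer: 0x2E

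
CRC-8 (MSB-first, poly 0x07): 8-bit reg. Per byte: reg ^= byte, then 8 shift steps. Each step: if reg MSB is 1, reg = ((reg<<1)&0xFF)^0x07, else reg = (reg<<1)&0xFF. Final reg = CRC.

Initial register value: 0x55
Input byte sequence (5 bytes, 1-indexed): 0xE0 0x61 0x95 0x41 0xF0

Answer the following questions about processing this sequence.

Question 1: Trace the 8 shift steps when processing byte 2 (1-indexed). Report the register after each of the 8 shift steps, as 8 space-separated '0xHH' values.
After byte 1 (0xE0): reg=0x02
Register before byte 2: 0x02
After XOR with byte 0x61: 0x63

Answer: 0xC6 0x8B 0x11 0x22 0x44 0x88 0x17 0x2E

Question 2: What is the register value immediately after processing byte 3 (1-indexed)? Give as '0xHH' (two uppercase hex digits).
After byte 1 (0xE0): reg=0x02
After byte 2 (0x61): reg=0x2E
After byte 3 (0x95): reg=0x28

Answer: 0x28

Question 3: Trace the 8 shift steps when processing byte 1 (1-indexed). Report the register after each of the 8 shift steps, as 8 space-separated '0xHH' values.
Register before byte 1: 0x55
After XOR with byte 0xE0: 0xB5

Answer: 0x6D 0xDA 0xB3 0x61 0xC2 0x83 0x01 0x02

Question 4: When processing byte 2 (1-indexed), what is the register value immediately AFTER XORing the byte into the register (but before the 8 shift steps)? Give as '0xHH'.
Answer: 0x63

Derivation:
Register before byte 2: 0x02
Byte 2: 0x61
0x02 XOR 0x61 = 0x63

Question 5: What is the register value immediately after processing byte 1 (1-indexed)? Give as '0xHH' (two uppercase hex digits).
Answer: 0x02

Derivation:
After byte 1 (0xE0): reg=0x02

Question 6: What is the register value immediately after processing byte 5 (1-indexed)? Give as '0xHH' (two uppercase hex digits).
Answer: 0x96

Derivation:
After byte 1 (0xE0): reg=0x02
After byte 2 (0x61): reg=0x2E
After byte 3 (0x95): reg=0x28
After byte 4 (0x41): reg=0x18
After byte 5 (0xF0): reg=0x96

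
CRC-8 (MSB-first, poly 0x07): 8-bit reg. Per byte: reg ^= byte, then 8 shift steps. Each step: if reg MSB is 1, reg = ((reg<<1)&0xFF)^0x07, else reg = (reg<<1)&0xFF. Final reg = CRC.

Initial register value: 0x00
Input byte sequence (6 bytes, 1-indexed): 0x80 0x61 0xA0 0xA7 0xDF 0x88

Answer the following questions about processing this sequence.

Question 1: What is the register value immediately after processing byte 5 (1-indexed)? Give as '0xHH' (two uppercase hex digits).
After byte 1 (0x80): reg=0x89
After byte 2 (0x61): reg=0x96
After byte 3 (0xA0): reg=0x82
After byte 4 (0xA7): reg=0xFB
After byte 5 (0xDF): reg=0xFC

Answer: 0xFC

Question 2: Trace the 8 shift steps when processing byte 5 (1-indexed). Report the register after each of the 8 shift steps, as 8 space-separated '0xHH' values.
After byte 1 (0x80): reg=0x89
After byte 2 (0x61): reg=0x96
After byte 3 (0xA0): reg=0x82
After byte 4 (0xA7): reg=0xFB
Register before byte 5: 0xFB
After XOR with byte 0xDF: 0x24

Answer: 0x48 0x90 0x27 0x4E 0x9C 0x3F 0x7E 0xFC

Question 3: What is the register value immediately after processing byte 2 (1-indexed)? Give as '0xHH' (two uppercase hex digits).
After byte 1 (0x80): reg=0x89
After byte 2 (0x61): reg=0x96

Answer: 0x96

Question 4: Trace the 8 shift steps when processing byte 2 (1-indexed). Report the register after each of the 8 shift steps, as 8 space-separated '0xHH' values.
After byte 1 (0x80): reg=0x89
Register before byte 2: 0x89
After XOR with byte 0x61: 0xE8

Answer: 0xD7 0xA9 0x55 0xAA 0x53 0xA6 0x4B 0x96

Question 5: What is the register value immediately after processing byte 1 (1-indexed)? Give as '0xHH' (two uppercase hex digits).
Answer: 0x89

Derivation:
After byte 1 (0x80): reg=0x89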